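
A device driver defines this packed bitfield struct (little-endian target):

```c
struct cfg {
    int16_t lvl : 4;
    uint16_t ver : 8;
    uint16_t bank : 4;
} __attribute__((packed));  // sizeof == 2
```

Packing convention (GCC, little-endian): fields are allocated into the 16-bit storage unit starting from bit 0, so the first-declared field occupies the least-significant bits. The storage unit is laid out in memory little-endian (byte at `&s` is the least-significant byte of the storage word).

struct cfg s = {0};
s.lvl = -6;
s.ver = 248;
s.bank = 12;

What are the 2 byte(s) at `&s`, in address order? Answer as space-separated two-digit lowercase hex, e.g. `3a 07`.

[0+:4] lvl=-6 & 0xf = 0xa; word=0x000a
[4+:8] ver=248 & 0xff = 0xf8; word=0x0f8a
[12+:4] bank=12 & 0xf = 0xc; word=0xcf8a
word = 0xcf8a → little-endian bytes:
  [0]=0x8a  [1]=0xcf

8a cf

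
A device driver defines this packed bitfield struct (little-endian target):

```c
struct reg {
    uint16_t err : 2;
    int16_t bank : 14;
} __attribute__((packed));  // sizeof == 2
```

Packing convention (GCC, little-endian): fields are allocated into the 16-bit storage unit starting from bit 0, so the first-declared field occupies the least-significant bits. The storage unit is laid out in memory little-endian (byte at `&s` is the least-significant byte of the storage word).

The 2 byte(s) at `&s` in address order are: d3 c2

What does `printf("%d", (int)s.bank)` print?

[0]=0xd3 [1]=0xc2 (little-endian) → word 0xc2d3
err [0+:2] = (word>>0) & 0x3 = 3
bank [2+:14] = (word>>2) & 0x3fff = 12468  ←
bank signed 14b, MSB=1: 12468 - 16384 = -3916

-3916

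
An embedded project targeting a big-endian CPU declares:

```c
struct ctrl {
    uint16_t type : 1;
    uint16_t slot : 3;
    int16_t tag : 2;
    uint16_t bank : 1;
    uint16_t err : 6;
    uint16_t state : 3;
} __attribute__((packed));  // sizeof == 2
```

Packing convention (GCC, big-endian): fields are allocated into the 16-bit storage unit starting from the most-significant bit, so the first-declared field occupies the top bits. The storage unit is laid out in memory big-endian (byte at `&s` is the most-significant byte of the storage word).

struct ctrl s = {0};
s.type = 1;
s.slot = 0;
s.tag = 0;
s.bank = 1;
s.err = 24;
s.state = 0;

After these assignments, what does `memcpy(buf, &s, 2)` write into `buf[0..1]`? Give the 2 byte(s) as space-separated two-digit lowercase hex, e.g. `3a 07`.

type:1 = 1 → 0x1 << 15 → word 0x8000
slot:3 = 0 → 0x0 << 12 → word 0x8000
tag:2 = 0 → 0x0 << 10 → word 0x8000
bank:1 = 1 → 0x1 << 9 → word 0x8200
err:6 = 24 → 0x18 << 3 → word 0x82c0
state:3 = 0 → 0x0 << 0 → word 0x82c0
word = 0x82c0 → big-endian bytes:
  [0]=0x82  [1]=0xc0

82 c0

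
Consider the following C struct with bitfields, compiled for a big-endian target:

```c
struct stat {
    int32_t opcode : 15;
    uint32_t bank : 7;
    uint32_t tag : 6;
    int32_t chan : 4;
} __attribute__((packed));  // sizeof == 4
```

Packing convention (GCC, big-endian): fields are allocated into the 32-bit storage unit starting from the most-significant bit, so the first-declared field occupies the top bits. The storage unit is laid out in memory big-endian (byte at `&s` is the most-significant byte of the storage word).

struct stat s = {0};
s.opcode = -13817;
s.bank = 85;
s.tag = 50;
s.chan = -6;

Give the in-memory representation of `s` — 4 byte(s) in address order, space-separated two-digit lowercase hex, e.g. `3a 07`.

opcode:15 = -13817 → 0x4a07 << 17 → word 0x940e0000
bank:7 = 85 → 0x55 << 10 → word 0x940f5400
tag:6 = 50 → 0x32 << 4 → word 0x940f5720
chan:4 = -6 → 0xa << 0 → word 0x940f572a
word = 0x940f572a → big-endian bytes:
  [0]=0x94  [1]=0x0f  [2]=0x57  [3]=0x2a

94 0f 57 2a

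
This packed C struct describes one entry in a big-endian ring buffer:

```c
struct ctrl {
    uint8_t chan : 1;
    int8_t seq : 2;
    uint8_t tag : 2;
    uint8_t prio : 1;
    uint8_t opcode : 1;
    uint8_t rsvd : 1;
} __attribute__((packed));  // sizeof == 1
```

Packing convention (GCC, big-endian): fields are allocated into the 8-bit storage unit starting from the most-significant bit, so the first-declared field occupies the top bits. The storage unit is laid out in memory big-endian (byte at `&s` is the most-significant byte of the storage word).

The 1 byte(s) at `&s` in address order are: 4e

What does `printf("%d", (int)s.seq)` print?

[0]=0x4e (big-endian) → word 0x4e
chan [7+:1] = (word>>7) & 0x1 = 0
seq [5+:2] = (word>>5) & 0x3 = 2  ←
tag [3+:2] = (word>>3) & 0x3 = 1
prio [2+:1] = (word>>2) & 0x1 = 1
opcode [1+:1] = (word>>1) & 0x1 = 1
rsvd [0+:1] = (word>>0) & 0x1 = 0
seq signed 2b, MSB=1: 2 - 4 = -2

-2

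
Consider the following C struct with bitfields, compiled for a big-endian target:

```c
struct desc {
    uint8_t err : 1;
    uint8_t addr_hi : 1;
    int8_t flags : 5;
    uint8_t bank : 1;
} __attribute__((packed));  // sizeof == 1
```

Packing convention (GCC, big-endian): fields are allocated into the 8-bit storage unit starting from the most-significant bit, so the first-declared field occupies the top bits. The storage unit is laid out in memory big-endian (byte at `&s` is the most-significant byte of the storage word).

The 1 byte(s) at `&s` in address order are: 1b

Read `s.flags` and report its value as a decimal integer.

13

[0]=0x1b (big-endian) → word 0x1b
err [7+:1] = (word>>7) & 0x1 = 0
addr_hi [6+:1] = (word>>6) & 0x1 = 0
flags [1+:5] = (word>>1) & 0x1f = 13  ←
bank [0+:1] = (word>>0) & 0x1 = 1
flags signed 5b, MSB=0: value = 13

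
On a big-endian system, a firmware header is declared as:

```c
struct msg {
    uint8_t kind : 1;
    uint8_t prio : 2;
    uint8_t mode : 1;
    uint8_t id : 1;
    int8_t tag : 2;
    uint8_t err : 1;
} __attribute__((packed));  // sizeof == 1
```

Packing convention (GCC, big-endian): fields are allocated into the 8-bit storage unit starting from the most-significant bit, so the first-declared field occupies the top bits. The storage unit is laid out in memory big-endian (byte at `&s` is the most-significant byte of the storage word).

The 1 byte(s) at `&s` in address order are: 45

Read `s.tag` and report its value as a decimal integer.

[0]=0x45 (big-endian) → word 0x45
kind:1 @ bit 7 → (0x45>>7)&0x1 = 0x0
prio:2 @ bit 5 → (0x45>>5)&0x3 = 0x2
mode:1 @ bit 4 → (0x45>>4)&0x1 = 0x0
id:1 @ bit 3 → (0x45>>3)&0x1 = 0x0
tag:2 @ bit 1 → (0x45>>1)&0x3 = 0x2  ←
err:1 @ bit 0 → (0x45>>0)&0x1 = 0x1
tag signed 2b, MSB=1: 2 - 4 = -2

-2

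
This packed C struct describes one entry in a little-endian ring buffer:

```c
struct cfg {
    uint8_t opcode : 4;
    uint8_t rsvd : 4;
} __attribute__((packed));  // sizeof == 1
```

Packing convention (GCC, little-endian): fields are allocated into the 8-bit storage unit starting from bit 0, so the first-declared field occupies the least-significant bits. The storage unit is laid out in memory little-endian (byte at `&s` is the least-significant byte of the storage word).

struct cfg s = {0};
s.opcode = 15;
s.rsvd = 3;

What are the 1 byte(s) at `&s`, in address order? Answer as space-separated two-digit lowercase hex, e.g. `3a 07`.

[0+:4] opcode=15 & 0xf = 0xf; word=0x0f
[4+:4] rsvd=3 & 0xf = 0x3; word=0x3f
word = 0x3f → little-endian bytes:
  [0]=0x3f

3f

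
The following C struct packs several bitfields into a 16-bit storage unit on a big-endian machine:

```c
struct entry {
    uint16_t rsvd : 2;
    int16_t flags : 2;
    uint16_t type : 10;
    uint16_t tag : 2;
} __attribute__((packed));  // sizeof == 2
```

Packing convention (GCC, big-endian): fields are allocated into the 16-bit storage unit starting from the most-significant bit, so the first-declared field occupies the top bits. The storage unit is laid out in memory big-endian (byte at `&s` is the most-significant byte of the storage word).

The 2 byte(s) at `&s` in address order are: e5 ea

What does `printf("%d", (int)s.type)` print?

[0]=0xe5 [1]=0xea (big-endian) → word 0xe5ea
rsvd [14+:2] = (word>>14) & 0x3 = 3
flags [12+:2] = (word>>12) & 0x3 = 2
type [2+:10] = (word>>2) & 0x3ff = 378  ←
tag [0+:2] = (word>>0) & 0x3 = 2

378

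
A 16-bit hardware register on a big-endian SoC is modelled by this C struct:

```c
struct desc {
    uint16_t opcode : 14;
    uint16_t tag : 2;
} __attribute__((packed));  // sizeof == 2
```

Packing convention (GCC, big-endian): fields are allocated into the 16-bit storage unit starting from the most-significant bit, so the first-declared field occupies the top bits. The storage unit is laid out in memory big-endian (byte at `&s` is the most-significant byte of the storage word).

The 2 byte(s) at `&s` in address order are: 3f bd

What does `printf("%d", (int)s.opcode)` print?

4079

[0]=0x3f [1]=0xbd (big-endian) → word 0x3fbd
opcode:14 @ bit 2 → (0x3fbd>>2)&0x3fff = 0xfef  ←
tag:2 @ bit 0 → (0x3fbd>>0)&0x3 = 0x1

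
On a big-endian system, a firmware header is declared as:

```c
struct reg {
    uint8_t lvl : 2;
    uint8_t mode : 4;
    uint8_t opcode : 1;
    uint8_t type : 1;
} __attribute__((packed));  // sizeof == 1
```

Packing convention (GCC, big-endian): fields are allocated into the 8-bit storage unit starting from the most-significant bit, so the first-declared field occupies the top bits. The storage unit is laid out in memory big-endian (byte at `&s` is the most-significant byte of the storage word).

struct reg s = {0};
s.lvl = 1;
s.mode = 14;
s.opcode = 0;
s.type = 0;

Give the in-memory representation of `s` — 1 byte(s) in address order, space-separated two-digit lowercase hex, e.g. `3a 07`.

78

lvl:2 = 1 → 0x1 << 6 → word 0x40
mode:4 = 14 → 0xe << 2 → word 0x78
opcode:1 = 0 → 0x0 << 1 → word 0x78
type:1 = 0 → 0x0 << 0 → word 0x78
word = 0x78 → big-endian bytes:
  [0]=0x78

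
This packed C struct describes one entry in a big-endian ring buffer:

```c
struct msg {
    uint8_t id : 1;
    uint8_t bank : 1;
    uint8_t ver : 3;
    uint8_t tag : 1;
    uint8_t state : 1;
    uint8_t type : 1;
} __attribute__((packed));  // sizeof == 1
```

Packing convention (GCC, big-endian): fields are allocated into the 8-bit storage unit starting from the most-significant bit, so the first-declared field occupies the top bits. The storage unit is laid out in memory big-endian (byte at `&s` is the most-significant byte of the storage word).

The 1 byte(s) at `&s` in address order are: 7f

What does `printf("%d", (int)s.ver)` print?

7

[0]=0x7f (big-endian) → word 0x7f
id:1 @ bit 7 → (0x7f>>7)&0x1 = 0x0
bank:1 @ bit 6 → (0x7f>>6)&0x1 = 0x1
ver:3 @ bit 3 → (0x7f>>3)&0x7 = 0x7  ←
tag:1 @ bit 2 → (0x7f>>2)&0x1 = 0x1
state:1 @ bit 1 → (0x7f>>1)&0x1 = 0x1
type:1 @ bit 0 → (0x7f>>0)&0x1 = 0x1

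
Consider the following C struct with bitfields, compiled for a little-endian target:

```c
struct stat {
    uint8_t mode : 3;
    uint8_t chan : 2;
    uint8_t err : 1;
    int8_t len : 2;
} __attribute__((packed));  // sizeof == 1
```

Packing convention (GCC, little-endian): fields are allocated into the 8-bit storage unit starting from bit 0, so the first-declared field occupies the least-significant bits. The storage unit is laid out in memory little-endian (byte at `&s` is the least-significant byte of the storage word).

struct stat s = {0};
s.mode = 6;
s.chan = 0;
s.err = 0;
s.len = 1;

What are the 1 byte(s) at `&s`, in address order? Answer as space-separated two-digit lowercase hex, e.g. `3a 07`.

mode (3b) val=6 bits=0x6 at bit 0: 0x06
chan (2b) val=0 bits=0x0 at bit 3: 0x06
err (1b) val=0 bits=0x0 at bit 5: 0x06
len (2b) val=1 bits=0x1 at bit 6: 0x46
word = 0x46 → little-endian bytes:
  [0]=0x46

46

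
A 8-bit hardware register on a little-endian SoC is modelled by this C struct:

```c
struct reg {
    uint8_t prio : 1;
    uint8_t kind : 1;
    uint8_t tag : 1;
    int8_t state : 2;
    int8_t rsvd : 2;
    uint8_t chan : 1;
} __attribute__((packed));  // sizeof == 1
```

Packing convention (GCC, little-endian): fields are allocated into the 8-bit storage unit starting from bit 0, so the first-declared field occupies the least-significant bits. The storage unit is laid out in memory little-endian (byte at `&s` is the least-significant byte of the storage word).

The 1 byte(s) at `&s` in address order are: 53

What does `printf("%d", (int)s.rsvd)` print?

-2

[0]=0x53 (little-endian) → word 0x53
prio:1 @ bit 0 → (0x53>>0)&0x1 = 0x1
kind:1 @ bit 1 → (0x53>>1)&0x1 = 0x1
tag:1 @ bit 2 → (0x53>>2)&0x1 = 0x0
state:2 @ bit 3 → (0x53>>3)&0x3 = 0x2
rsvd:2 @ bit 5 → (0x53>>5)&0x3 = 0x2  ←
chan:1 @ bit 7 → (0x53>>7)&0x1 = 0x0
rsvd signed 2b, MSB=1: 2 - 4 = -2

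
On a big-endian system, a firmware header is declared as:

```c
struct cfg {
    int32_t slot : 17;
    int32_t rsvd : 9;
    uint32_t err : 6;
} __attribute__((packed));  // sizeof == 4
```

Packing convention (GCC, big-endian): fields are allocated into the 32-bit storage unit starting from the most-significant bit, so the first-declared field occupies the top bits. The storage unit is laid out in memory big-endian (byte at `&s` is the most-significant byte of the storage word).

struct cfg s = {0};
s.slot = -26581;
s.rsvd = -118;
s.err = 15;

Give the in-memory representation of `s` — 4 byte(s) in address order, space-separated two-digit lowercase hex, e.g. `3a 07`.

[15+:17] slot=-26581 & 0x1ffff = 0x1982b; word=0xcc158000
[6+:9] rsvd=-118 & 0x1ff = 0x18a; word=0xcc15e280
[0+:6] err=15 & 0x3f = 0xf; word=0xcc15e28f
word = 0xcc15e28f → big-endian bytes:
  [0]=0xcc  [1]=0x15  [2]=0xe2  [3]=0x8f

cc 15 e2 8f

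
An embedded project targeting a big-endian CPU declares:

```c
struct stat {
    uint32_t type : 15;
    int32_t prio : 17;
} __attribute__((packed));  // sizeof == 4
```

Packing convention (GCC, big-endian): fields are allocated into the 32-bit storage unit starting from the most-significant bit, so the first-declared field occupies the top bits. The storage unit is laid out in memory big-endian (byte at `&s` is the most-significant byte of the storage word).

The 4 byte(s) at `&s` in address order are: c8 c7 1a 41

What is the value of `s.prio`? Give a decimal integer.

-58815

[0]=0xc8 [1]=0xc7 [2]=0x1a [3]=0x41 (big-endian) → word 0xc8c71a41
type [17+:15] = (word>>17) & 0x7fff = 25699
prio [0+:17] = (word>>0) & 0x1ffff = 72257  ←
prio signed 17b, MSB=1: 72257 - 131072 = -58815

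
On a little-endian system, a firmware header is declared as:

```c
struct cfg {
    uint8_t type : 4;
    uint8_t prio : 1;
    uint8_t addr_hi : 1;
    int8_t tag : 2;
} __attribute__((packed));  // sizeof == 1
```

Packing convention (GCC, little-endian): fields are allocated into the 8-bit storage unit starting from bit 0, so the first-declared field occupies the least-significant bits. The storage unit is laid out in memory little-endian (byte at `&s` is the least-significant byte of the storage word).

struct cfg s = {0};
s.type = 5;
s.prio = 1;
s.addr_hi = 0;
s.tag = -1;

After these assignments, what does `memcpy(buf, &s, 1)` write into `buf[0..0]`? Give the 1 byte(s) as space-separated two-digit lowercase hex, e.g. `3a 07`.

d5

type:4 = 5 → 0x5 << 0 → word 0x05
prio:1 = 1 → 0x1 << 4 → word 0x15
addr_hi:1 = 0 → 0x0 << 5 → word 0x15
tag:2 = -1 → 0x3 << 6 → word 0xd5
word = 0xd5 → little-endian bytes:
  [0]=0xd5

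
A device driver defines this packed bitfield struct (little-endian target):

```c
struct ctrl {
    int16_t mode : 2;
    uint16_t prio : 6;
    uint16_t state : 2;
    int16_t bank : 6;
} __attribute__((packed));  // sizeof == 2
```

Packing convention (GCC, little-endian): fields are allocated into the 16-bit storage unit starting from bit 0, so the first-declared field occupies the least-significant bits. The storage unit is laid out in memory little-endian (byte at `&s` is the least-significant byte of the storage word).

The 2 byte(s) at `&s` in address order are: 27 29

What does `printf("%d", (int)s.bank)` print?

[0]=0x27 [1]=0x29 (little-endian) → word 0x2927
mode:2 @ bit 0 → (0x2927>>0)&0x3 = 0x3
prio:6 @ bit 2 → (0x2927>>2)&0x3f = 0x9
state:2 @ bit 8 → (0x2927>>8)&0x3 = 0x1
bank:6 @ bit 10 → (0x2927>>10)&0x3f = 0xa  ←
bank signed 6b, MSB=0: value = 10

10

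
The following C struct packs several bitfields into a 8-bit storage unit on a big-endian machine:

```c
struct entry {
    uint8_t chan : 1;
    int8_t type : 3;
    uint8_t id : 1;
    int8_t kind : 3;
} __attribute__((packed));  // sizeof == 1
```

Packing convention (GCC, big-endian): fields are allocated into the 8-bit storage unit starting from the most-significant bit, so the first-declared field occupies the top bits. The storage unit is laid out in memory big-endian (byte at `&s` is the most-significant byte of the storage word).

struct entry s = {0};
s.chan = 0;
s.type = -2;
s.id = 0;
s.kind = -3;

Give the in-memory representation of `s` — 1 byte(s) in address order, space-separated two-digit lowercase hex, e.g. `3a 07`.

chan:1 = 0 → 0x0 << 7 → word 0x00
type:3 = -2 → 0x6 << 4 → word 0x60
id:1 = 0 → 0x0 << 3 → word 0x60
kind:3 = -3 → 0x5 << 0 → word 0x65
word = 0x65 → big-endian bytes:
  [0]=0x65

65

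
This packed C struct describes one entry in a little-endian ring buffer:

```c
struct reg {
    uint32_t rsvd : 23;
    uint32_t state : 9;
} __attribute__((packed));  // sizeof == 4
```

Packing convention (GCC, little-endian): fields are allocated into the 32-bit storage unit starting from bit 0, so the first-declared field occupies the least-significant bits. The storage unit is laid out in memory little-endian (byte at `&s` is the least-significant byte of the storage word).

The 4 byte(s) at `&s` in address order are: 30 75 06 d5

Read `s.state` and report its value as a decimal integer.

[0]=0x30 [1]=0x75 [2]=0x06 [3]=0xd5 (little-endian) → word 0xd5067530
rsvd:23 @ bit 0 → (0xd5067530>>0)&0x7fffff = 0x67530
state:9 @ bit 23 → (0xd5067530>>23)&0x1ff = 0x1aa  ←

426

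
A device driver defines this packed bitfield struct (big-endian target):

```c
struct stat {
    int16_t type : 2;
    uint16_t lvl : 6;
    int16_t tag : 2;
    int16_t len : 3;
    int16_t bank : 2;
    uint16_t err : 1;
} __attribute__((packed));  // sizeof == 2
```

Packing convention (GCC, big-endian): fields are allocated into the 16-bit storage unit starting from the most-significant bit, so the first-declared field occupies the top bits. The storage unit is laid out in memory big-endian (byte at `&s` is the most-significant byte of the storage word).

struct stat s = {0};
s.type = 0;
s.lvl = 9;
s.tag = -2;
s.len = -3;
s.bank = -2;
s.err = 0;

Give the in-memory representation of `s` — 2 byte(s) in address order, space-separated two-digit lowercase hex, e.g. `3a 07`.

[14+:2] type=0 & 0x3 = 0x0; word=0x0000
[8+:6] lvl=9 & 0x3f = 0x9; word=0x0900
[6+:2] tag=-2 & 0x3 = 0x2; word=0x0980
[3+:3] len=-3 & 0x7 = 0x5; word=0x09a8
[1+:2] bank=-2 & 0x3 = 0x2; word=0x09ac
[0+:1] err=0 & 0x1 = 0x0; word=0x09ac
word = 0x09ac → big-endian bytes:
  [0]=0x09  [1]=0xac

09 ac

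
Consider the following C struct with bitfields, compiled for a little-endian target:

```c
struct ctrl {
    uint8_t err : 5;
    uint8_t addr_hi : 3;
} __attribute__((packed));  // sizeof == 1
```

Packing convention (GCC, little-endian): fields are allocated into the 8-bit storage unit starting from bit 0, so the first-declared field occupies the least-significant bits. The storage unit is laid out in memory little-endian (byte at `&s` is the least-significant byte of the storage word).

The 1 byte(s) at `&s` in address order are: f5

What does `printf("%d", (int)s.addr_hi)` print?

[0]=0xf5 (little-endian) → word 0xf5
err:5 @ bit 0 → (0xf5>>0)&0x1f = 0x15
addr_hi:3 @ bit 5 → (0xf5>>5)&0x7 = 0x7  ←

7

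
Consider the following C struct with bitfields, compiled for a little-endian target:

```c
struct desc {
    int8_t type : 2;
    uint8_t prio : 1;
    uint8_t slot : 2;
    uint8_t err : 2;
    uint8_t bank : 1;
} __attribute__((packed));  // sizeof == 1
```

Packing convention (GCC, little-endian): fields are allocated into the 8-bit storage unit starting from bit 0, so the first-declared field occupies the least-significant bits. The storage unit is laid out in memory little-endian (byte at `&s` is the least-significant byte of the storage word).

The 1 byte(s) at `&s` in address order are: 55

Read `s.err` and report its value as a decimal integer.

2

[0]=0x55 (little-endian) → word 0x55
type [0+:2] = (word>>0) & 0x3 = 1
prio [2+:1] = (word>>2) & 0x1 = 1
slot [3+:2] = (word>>3) & 0x3 = 2
err [5+:2] = (word>>5) & 0x3 = 2  ←
bank [7+:1] = (word>>7) & 0x1 = 0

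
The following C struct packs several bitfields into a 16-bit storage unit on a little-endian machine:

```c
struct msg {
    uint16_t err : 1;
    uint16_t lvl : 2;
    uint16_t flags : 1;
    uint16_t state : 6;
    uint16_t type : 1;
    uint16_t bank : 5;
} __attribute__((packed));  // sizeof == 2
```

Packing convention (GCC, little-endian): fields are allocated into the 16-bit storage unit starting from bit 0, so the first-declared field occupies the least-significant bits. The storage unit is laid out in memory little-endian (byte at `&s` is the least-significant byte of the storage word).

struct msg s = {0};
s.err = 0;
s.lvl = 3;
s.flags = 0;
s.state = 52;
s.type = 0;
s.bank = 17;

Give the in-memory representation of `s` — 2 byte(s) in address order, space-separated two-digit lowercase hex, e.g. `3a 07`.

err (1b) val=0 bits=0x0 at bit 0: 0x0000
lvl (2b) val=3 bits=0x3 at bit 1: 0x0006
flags (1b) val=0 bits=0x0 at bit 3: 0x0006
state (6b) val=52 bits=0x34 at bit 4: 0x0346
type (1b) val=0 bits=0x0 at bit 10: 0x0346
bank (5b) val=17 bits=0x11 at bit 11: 0x8b46
word = 0x8b46 → little-endian bytes:
  [0]=0x46  [1]=0x8b

46 8b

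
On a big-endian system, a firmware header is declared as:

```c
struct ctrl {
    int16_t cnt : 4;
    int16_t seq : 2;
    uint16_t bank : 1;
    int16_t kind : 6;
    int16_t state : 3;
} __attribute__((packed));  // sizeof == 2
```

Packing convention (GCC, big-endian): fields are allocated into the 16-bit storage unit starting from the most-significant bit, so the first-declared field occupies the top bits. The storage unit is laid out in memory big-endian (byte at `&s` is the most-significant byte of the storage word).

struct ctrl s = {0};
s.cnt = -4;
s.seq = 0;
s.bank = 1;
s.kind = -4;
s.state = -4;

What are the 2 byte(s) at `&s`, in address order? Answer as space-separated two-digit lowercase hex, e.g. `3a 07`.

cnt:4 = -4 → 0xc << 12 → word 0xc000
seq:2 = 0 → 0x0 << 10 → word 0xc000
bank:1 = 1 → 0x1 << 9 → word 0xc200
kind:6 = -4 → 0x3c << 3 → word 0xc3e0
state:3 = -4 → 0x4 << 0 → word 0xc3e4
word = 0xc3e4 → big-endian bytes:
  [0]=0xc3  [1]=0xe4

c3 e4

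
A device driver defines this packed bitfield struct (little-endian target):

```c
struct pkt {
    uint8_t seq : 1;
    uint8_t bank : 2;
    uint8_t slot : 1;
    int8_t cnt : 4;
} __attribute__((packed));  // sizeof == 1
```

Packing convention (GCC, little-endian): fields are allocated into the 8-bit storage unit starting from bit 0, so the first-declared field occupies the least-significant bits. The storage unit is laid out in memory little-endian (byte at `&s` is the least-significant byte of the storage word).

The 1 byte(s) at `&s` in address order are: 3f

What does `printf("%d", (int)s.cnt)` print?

[0]=0x3f (little-endian) → word 0x3f
seq:1 @ bit 0 → (0x3f>>0)&0x1 = 0x1
bank:2 @ bit 1 → (0x3f>>1)&0x3 = 0x3
slot:1 @ bit 3 → (0x3f>>3)&0x1 = 0x1
cnt:4 @ bit 4 → (0x3f>>4)&0xf = 0x3  ←
cnt signed 4b, MSB=0: value = 3

3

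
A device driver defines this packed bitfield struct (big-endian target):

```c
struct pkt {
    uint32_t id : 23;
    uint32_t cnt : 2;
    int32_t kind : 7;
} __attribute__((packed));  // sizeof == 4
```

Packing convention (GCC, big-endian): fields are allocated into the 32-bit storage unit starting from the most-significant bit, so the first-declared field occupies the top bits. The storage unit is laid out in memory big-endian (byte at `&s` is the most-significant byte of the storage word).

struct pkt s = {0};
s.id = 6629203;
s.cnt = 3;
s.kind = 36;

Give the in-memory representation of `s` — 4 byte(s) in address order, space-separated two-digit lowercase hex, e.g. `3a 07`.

id:23 = 6629203 → 0x652753 << 9 → word 0xca4ea600
cnt:2 = 3 → 0x3 << 7 → word 0xca4ea780
kind:7 = 36 → 0x24 << 0 → word 0xca4ea7a4
word = 0xca4ea7a4 → big-endian bytes:
  [0]=0xca  [1]=0x4e  [2]=0xa7  [3]=0xa4

ca 4e a7 a4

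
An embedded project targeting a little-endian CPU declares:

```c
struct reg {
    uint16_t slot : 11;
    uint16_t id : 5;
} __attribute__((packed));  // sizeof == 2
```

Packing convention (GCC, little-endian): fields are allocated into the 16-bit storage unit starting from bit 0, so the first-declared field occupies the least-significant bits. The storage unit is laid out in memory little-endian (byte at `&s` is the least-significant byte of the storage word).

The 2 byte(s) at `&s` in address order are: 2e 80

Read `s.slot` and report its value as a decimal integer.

46

[0]=0x2e [1]=0x80 (little-endian) → word 0x802e
slot:11 @ bit 0 → (0x802e>>0)&0x7ff = 0x2e  ←
id:5 @ bit 11 → (0x802e>>11)&0x1f = 0x10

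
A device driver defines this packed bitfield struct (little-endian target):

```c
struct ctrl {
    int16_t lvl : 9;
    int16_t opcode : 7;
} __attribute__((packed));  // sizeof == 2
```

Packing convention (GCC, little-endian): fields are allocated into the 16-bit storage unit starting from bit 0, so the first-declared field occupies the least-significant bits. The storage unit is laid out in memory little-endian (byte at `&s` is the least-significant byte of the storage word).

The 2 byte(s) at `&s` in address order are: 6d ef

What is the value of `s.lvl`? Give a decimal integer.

-147

[0]=0x6d [1]=0xef (little-endian) → word 0xef6d
lvl:9 @ bit 0 → (0xef6d>>0)&0x1ff = 0x16d  ←
opcode:7 @ bit 9 → (0xef6d>>9)&0x7f = 0x77
lvl signed 9b, MSB=1: 365 - 512 = -147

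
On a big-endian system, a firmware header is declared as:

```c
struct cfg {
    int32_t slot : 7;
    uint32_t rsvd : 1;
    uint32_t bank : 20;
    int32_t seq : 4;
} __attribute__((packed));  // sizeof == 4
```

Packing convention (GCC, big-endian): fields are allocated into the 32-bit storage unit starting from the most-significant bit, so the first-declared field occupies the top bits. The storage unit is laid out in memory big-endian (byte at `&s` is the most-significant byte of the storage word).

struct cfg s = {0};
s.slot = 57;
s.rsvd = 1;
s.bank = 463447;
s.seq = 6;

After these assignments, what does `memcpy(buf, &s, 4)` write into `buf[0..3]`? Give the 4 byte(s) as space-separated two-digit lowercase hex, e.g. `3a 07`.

73 71 25 76

slot (7b) val=57 bits=0x39 at bit 25: 0x72000000
rsvd (1b) val=1 bits=0x1 at bit 24: 0x73000000
bank (20b) val=463447 bits=0x71257 at bit 4: 0x73712570
seq (4b) val=6 bits=0x6 at bit 0: 0x73712576
word = 0x73712576 → big-endian bytes:
  [0]=0x73  [1]=0x71  [2]=0x25  [3]=0x76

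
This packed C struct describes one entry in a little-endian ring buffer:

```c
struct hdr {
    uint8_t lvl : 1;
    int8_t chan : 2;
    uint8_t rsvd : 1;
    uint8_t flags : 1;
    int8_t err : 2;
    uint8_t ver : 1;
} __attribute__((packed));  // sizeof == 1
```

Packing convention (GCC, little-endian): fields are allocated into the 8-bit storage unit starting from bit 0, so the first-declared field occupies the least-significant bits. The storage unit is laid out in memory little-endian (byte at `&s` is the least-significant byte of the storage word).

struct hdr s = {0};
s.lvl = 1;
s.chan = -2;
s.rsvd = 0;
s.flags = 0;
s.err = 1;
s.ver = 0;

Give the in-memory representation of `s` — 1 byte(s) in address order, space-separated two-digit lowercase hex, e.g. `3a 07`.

lvl (1b) val=1 bits=0x1 at bit 0: 0x01
chan (2b) val=-2 bits=0x2 at bit 1: 0x05
rsvd (1b) val=0 bits=0x0 at bit 3: 0x05
flags (1b) val=0 bits=0x0 at bit 4: 0x05
err (2b) val=1 bits=0x1 at bit 5: 0x25
ver (1b) val=0 bits=0x0 at bit 7: 0x25
word = 0x25 → little-endian bytes:
  [0]=0x25

25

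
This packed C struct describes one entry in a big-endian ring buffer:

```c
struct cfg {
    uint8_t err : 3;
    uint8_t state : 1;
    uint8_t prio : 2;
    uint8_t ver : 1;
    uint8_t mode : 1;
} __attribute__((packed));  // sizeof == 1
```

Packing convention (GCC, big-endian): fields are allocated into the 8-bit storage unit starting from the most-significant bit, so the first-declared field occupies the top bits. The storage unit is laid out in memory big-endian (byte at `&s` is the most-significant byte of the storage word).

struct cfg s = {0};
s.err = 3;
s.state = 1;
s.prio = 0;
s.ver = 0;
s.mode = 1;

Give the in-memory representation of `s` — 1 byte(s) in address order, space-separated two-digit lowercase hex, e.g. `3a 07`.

[5+:3] err=3 & 0x7 = 0x3; word=0x60
[4+:1] state=1 & 0x1 = 0x1; word=0x70
[2+:2] prio=0 & 0x3 = 0x0; word=0x70
[1+:1] ver=0 & 0x1 = 0x0; word=0x70
[0+:1] mode=1 & 0x1 = 0x1; word=0x71
word = 0x71 → big-endian bytes:
  [0]=0x71

71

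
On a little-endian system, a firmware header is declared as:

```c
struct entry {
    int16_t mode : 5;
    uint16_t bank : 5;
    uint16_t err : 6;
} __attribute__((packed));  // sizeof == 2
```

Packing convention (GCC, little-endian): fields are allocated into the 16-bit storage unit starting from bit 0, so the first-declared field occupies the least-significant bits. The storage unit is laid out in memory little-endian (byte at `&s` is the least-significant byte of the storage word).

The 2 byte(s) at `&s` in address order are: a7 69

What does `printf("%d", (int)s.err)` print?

[0]=0xa7 [1]=0x69 (little-endian) → word 0x69a7
mode:5 @ bit 0 → (0x69a7>>0)&0x1f = 0x7
bank:5 @ bit 5 → (0x69a7>>5)&0x1f = 0xd
err:6 @ bit 10 → (0x69a7>>10)&0x3f = 0x1a  ←

26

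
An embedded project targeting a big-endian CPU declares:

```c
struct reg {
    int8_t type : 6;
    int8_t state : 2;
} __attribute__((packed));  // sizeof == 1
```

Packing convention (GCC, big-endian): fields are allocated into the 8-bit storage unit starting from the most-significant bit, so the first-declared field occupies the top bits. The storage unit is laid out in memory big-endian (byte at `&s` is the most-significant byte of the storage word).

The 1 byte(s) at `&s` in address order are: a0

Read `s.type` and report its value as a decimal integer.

[0]=0xa0 (big-endian) → word 0xa0
type:6 @ bit 2 → (0xa0>>2)&0x3f = 0x28  ←
state:2 @ bit 0 → (0xa0>>0)&0x3 = 0x0
type signed 6b, MSB=1: 40 - 64 = -24

-24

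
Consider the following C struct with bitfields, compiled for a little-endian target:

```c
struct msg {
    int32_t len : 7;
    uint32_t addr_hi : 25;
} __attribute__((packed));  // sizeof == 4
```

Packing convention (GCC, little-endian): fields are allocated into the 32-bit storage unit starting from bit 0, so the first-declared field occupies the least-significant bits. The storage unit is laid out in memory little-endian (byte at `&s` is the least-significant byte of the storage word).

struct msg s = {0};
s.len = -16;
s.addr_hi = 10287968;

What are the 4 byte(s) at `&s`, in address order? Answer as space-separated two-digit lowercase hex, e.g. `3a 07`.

[0+:7] len=-16 & 0x7f = 0x70; word=0x00000070
[7+:25] addr_hi=10287968 & 0x1ffffff = 0x9cfb60; word=0x4e7db070
word = 0x4e7db070 → little-endian bytes:
  [0]=0x70  [1]=0xb0  [2]=0x7d  [3]=0x4e

70 b0 7d 4e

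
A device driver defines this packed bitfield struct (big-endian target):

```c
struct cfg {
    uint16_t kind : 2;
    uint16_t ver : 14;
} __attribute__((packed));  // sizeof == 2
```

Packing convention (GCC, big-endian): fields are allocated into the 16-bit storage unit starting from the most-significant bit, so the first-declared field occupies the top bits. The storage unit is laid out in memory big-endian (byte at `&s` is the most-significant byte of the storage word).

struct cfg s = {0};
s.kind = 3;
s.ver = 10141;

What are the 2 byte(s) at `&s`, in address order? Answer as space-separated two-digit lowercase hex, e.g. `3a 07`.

kind:2 = 3 → 0x3 << 14 → word 0xc000
ver:14 = 10141 → 0x279d << 0 → word 0xe79d
word = 0xe79d → big-endian bytes:
  [0]=0xe7  [1]=0x9d

e7 9d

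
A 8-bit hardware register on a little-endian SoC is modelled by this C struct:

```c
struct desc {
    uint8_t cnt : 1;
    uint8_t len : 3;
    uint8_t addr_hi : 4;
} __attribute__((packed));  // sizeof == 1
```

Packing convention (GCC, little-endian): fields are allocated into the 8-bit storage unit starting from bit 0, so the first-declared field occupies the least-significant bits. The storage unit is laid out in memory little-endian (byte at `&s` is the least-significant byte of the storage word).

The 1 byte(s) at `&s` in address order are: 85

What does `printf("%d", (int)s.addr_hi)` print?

[0]=0x85 (little-endian) → word 0x85
cnt [0+:1] = (word>>0) & 0x1 = 1
len [1+:3] = (word>>1) & 0x7 = 2
addr_hi [4+:4] = (word>>4) & 0xf = 8  ←

8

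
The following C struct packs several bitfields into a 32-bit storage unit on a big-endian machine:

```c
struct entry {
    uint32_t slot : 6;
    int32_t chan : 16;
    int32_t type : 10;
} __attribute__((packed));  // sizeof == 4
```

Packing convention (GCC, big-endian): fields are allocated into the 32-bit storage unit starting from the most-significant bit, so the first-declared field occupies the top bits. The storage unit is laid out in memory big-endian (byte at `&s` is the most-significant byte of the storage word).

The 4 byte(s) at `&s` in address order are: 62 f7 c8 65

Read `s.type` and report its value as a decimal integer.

[0]=0x62 [1]=0xf7 [2]=0xc8 [3]=0x65 (big-endian) → word 0x62f7c865
slot [26+:6] = (word>>26) & 0x3f = 24
chan [10+:16] = (word>>10) & 0xffff = 48626
type [0+:10] = (word>>0) & 0x3ff = 101  ←
type signed 10b, MSB=0: value = 101

101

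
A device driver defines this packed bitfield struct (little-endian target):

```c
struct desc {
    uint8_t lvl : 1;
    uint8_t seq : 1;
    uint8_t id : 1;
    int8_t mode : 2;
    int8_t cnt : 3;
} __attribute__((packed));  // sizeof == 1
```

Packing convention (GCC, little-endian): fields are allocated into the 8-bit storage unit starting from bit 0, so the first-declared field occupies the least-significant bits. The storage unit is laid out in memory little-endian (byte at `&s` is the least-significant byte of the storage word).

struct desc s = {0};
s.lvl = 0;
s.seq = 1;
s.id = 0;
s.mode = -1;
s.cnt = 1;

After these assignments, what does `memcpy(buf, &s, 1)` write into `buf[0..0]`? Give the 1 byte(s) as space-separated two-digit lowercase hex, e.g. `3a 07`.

3a

lvl (1b) val=0 bits=0x0 at bit 0: 0x00
seq (1b) val=1 bits=0x1 at bit 1: 0x02
id (1b) val=0 bits=0x0 at bit 2: 0x02
mode (2b) val=-1 bits=0x3 at bit 3: 0x1a
cnt (3b) val=1 bits=0x1 at bit 5: 0x3a
word = 0x3a → little-endian bytes:
  [0]=0x3a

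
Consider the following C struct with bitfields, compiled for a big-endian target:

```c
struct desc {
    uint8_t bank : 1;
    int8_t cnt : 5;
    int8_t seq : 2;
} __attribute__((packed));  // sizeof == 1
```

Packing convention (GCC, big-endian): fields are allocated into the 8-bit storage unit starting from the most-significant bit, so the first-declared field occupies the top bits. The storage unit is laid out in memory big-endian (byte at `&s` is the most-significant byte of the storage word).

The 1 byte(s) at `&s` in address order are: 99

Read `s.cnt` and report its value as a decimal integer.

[0]=0x99 (big-endian) → word 0x99
bank:1 @ bit 7 → (0x99>>7)&0x1 = 0x1
cnt:5 @ bit 2 → (0x99>>2)&0x1f = 0x6  ←
seq:2 @ bit 0 → (0x99>>0)&0x3 = 0x1
cnt signed 5b, MSB=0: value = 6

6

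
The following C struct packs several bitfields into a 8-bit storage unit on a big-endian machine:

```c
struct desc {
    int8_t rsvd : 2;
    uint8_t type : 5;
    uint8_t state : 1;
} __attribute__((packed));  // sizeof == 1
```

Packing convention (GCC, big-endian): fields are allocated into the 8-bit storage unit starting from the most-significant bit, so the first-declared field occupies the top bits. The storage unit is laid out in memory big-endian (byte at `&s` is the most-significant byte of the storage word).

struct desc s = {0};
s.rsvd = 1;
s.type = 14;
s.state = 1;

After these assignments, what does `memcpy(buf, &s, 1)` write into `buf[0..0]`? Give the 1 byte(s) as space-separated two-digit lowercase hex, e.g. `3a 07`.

rsvd:2 = 1 → 0x1 << 6 → word 0x40
type:5 = 14 → 0xe << 1 → word 0x5c
state:1 = 1 → 0x1 << 0 → word 0x5d
word = 0x5d → big-endian bytes:
  [0]=0x5d

5d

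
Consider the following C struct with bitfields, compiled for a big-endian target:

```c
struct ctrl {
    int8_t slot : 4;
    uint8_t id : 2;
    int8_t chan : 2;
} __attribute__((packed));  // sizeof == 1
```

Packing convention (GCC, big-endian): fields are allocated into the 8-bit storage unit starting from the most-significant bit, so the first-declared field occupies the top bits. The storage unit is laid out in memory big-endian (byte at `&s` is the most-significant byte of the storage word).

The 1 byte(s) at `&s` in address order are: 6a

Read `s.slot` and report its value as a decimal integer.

[0]=0x6a (big-endian) → word 0x6a
slot [4+:4] = (word>>4) & 0xf = 6  ←
id [2+:2] = (word>>2) & 0x3 = 2
chan [0+:2] = (word>>0) & 0x3 = 2
slot signed 4b, MSB=0: value = 6

6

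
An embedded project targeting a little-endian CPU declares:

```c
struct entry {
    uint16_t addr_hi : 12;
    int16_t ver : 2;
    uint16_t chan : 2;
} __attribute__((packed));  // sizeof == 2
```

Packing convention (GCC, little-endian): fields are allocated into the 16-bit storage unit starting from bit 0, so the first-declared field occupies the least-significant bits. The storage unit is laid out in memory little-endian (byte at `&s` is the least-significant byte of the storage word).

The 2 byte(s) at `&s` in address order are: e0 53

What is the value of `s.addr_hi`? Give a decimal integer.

[0]=0xe0 [1]=0x53 (little-endian) → word 0x53e0
addr_hi [0+:12] = (word>>0) & 0xfff = 992  ←
ver [12+:2] = (word>>12) & 0x3 = 1
chan [14+:2] = (word>>14) & 0x3 = 1

992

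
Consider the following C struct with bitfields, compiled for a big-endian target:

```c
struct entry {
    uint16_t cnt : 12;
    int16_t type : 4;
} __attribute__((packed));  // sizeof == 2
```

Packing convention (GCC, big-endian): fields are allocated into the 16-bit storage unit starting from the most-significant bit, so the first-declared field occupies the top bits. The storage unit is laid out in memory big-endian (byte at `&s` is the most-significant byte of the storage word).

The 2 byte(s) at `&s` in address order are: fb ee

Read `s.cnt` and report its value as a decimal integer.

4030

[0]=0xfb [1]=0xee (big-endian) → word 0xfbee
cnt [4+:12] = (word>>4) & 0xfff = 4030  ←
type [0+:4] = (word>>0) & 0xf = 14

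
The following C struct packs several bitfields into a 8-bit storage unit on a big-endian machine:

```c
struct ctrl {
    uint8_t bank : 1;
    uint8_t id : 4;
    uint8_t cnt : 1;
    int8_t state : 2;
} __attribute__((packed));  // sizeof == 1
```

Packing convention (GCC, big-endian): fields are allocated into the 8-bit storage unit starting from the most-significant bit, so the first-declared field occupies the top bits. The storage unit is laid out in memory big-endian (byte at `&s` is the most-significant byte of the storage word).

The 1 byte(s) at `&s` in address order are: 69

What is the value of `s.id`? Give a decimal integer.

13

[0]=0x69 (big-endian) → word 0x69
bank [7+:1] = (word>>7) & 0x1 = 0
id [3+:4] = (word>>3) & 0xf = 13  ←
cnt [2+:1] = (word>>2) & 0x1 = 0
state [0+:2] = (word>>0) & 0x3 = 1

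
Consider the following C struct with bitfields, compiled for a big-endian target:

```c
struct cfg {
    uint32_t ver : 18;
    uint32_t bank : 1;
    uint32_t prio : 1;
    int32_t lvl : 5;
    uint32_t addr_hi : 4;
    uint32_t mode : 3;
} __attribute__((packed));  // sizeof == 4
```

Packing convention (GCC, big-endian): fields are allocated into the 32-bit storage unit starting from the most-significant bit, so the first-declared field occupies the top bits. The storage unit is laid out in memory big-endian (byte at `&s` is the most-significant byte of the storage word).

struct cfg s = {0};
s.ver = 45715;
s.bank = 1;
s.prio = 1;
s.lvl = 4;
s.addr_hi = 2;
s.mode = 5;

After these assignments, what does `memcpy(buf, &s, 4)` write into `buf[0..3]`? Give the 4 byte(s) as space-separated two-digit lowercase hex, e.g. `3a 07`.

ver:18 = 45715 → 0xb293 << 14 → word 0x2ca4c000
bank:1 = 1 → 0x1 << 13 → word 0x2ca4e000
prio:1 = 1 → 0x1 << 12 → word 0x2ca4f000
lvl:5 = 4 → 0x4 << 7 → word 0x2ca4f200
addr_hi:4 = 2 → 0x2 << 3 → word 0x2ca4f210
mode:3 = 5 → 0x5 << 0 → word 0x2ca4f215
word = 0x2ca4f215 → big-endian bytes:
  [0]=0x2c  [1]=0xa4  [2]=0xf2  [3]=0x15

2c a4 f2 15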